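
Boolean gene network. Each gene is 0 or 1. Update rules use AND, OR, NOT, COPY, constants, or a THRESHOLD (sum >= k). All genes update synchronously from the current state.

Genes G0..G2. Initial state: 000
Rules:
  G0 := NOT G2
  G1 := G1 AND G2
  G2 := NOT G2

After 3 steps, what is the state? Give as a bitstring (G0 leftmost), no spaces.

Step 1: G0=NOT G2=NOT 0=1 G1=G1&G2=0&0=0 G2=NOT G2=NOT 0=1 -> 101
Step 2: G0=NOT G2=NOT 1=0 G1=G1&G2=0&1=0 G2=NOT G2=NOT 1=0 -> 000
Step 3: G0=NOT G2=NOT 0=1 G1=G1&G2=0&0=0 G2=NOT G2=NOT 0=1 -> 101

101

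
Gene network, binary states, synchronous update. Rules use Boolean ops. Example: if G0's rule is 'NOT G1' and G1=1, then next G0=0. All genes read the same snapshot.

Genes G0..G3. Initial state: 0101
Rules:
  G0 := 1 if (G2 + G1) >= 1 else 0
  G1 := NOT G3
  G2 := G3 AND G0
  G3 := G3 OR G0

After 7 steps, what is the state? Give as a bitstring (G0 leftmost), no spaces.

Step 1: G0=(0+1>=1)=1 G1=NOT G3=NOT 1=0 G2=G3&G0=1&0=0 G3=G3|G0=1|0=1 -> 1001
Step 2: G0=(0+0>=1)=0 G1=NOT G3=NOT 1=0 G2=G3&G0=1&1=1 G3=G3|G0=1|1=1 -> 0011
Step 3: G0=(1+0>=1)=1 G1=NOT G3=NOT 1=0 G2=G3&G0=1&0=0 G3=G3|G0=1|0=1 -> 1001
Step 4: G0=(0+0>=1)=0 G1=NOT G3=NOT 1=0 G2=G3&G0=1&1=1 G3=G3|G0=1|1=1 -> 0011
Step 5: G0=(1+0>=1)=1 G1=NOT G3=NOT 1=0 G2=G3&G0=1&0=0 G3=G3|G0=1|0=1 -> 1001
Step 6: G0=(0+0>=1)=0 G1=NOT G3=NOT 1=0 G2=G3&G0=1&1=1 G3=G3|G0=1|1=1 -> 0011
Step 7: G0=(1+0>=1)=1 G1=NOT G3=NOT 1=0 G2=G3&G0=1&0=0 G3=G3|G0=1|0=1 -> 1001

1001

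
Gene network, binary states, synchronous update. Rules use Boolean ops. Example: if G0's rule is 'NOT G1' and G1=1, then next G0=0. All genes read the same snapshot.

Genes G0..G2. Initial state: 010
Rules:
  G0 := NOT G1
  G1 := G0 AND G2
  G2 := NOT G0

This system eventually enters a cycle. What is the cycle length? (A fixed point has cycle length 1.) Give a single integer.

Step 0: 010
Step 1: G0=NOT G1=NOT 1=0 G1=G0&G2=0&0=0 G2=NOT G0=NOT 0=1 -> 001
Step 2: G0=NOT G1=NOT 0=1 G1=G0&G2=0&1=0 G2=NOT G0=NOT 0=1 -> 101
Step 3: G0=NOT G1=NOT 0=1 G1=G0&G2=1&1=1 G2=NOT G0=NOT 1=0 -> 110
Step 4: G0=NOT G1=NOT 1=0 G1=G0&G2=1&0=0 G2=NOT G0=NOT 1=0 -> 000
Step 5: G0=NOT G1=NOT 0=1 G1=G0&G2=0&0=0 G2=NOT G0=NOT 0=1 -> 101
State from step 5 equals state from step 2 -> cycle length 3

Answer: 3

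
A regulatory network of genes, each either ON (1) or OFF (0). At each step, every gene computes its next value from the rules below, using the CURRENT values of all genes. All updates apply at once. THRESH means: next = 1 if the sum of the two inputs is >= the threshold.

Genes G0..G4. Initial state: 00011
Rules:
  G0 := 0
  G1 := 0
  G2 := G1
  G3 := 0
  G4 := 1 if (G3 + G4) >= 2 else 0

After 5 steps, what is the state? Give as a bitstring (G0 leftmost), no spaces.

Step 1: G0=0(const) G1=0(const) G2=G1=0 G3=0(const) G4=(1+1>=2)=1 -> 00001
Step 2: G0=0(const) G1=0(const) G2=G1=0 G3=0(const) G4=(0+1>=2)=0 -> 00000
Step 3: G0=0(const) G1=0(const) G2=G1=0 G3=0(const) G4=(0+0>=2)=0 -> 00000
Step 4: G0=0(const) G1=0(const) G2=G1=0 G3=0(const) G4=(0+0>=2)=0 -> 00000
Step 5: G0=0(const) G1=0(const) G2=G1=0 G3=0(const) G4=(0+0>=2)=0 -> 00000

00000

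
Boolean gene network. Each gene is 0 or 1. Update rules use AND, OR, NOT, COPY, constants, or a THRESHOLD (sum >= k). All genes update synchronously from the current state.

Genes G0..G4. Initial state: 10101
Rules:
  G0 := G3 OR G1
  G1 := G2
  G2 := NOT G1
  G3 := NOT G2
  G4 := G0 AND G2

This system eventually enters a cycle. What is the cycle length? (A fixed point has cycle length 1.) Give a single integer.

Step 0: 10101
Step 1: G0=G3|G1=0|0=0 G1=G2=1 G2=NOT G1=NOT 0=1 G3=NOT G2=NOT 1=0 G4=G0&G2=1&1=1 -> 01101
Step 2: G0=G3|G1=0|1=1 G1=G2=1 G2=NOT G1=NOT 1=0 G3=NOT G2=NOT 1=0 G4=G0&G2=0&1=0 -> 11000
Step 3: G0=G3|G1=0|1=1 G1=G2=0 G2=NOT G1=NOT 1=0 G3=NOT G2=NOT 0=1 G4=G0&G2=1&0=0 -> 10010
Step 4: G0=G3|G1=1|0=1 G1=G2=0 G2=NOT G1=NOT 0=1 G3=NOT G2=NOT 0=1 G4=G0&G2=1&0=0 -> 10110
Step 5: G0=G3|G1=1|0=1 G1=G2=1 G2=NOT G1=NOT 0=1 G3=NOT G2=NOT 1=0 G4=G0&G2=1&1=1 -> 11101
Step 6: G0=G3|G1=0|1=1 G1=G2=1 G2=NOT G1=NOT 1=0 G3=NOT G2=NOT 1=0 G4=G0&G2=1&1=1 -> 11001
Step 7: G0=G3|G1=0|1=1 G1=G2=0 G2=NOT G1=NOT 1=0 G3=NOT G2=NOT 0=1 G4=G0&G2=1&0=0 -> 10010
State from step 7 equals state from step 3 -> cycle length 4

Answer: 4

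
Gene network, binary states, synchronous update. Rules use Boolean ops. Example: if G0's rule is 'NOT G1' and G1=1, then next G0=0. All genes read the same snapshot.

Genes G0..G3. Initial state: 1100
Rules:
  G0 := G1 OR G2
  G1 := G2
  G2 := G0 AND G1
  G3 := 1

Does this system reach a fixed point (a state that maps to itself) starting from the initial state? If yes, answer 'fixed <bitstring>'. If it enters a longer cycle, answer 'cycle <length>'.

Step 0: 1100
Step 1: G0=G1|G2=1|0=1 G1=G2=0 G2=G0&G1=1&1=1 G3=1(const) -> 1011
Step 2: G0=G1|G2=0|1=1 G1=G2=1 G2=G0&G1=1&0=0 G3=1(const) -> 1101
Step 3: G0=G1|G2=1|0=1 G1=G2=0 G2=G0&G1=1&1=1 G3=1(const) -> 1011
Cycle of length 2 starting at step 1 -> no fixed point

Answer: cycle 2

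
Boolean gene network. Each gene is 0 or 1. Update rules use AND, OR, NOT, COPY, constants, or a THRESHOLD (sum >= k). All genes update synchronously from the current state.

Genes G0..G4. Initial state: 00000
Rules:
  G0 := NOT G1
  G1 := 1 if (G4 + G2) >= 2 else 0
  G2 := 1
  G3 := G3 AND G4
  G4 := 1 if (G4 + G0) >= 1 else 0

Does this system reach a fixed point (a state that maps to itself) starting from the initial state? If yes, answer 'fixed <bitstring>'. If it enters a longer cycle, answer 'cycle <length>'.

Step 0: 00000
Step 1: G0=NOT G1=NOT 0=1 G1=(0+0>=2)=0 G2=1(const) G3=G3&G4=0&0=0 G4=(0+0>=1)=0 -> 10100
Step 2: G0=NOT G1=NOT 0=1 G1=(0+1>=2)=0 G2=1(const) G3=G3&G4=0&0=0 G4=(0+1>=1)=1 -> 10101
Step 3: G0=NOT G1=NOT 0=1 G1=(1+1>=2)=1 G2=1(const) G3=G3&G4=0&1=0 G4=(1+1>=1)=1 -> 11101
Step 4: G0=NOT G1=NOT 1=0 G1=(1+1>=2)=1 G2=1(const) G3=G3&G4=0&1=0 G4=(1+1>=1)=1 -> 01101
Step 5: G0=NOT G1=NOT 1=0 G1=(1+1>=2)=1 G2=1(const) G3=G3&G4=0&1=0 G4=(1+0>=1)=1 -> 01101
Fixed point reached at step 4: 01101

Answer: fixed 01101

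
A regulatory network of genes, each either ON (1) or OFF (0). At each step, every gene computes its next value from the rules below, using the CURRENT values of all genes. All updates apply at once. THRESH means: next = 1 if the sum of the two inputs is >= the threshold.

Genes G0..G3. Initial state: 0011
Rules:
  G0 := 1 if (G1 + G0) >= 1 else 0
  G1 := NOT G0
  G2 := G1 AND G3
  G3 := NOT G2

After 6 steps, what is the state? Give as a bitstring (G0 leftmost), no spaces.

Step 1: G0=(0+0>=1)=0 G1=NOT G0=NOT 0=1 G2=G1&G3=0&1=0 G3=NOT G2=NOT 1=0 -> 0100
Step 2: G0=(1+0>=1)=1 G1=NOT G0=NOT 0=1 G2=G1&G3=1&0=0 G3=NOT G2=NOT 0=1 -> 1101
Step 3: G0=(1+1>=1)=1 G1=NOT G0=NOT 1=0 G2=G1&G3=1&1=1 G3=NOT G2=NOT 0=1 -> 1011
Step 4: G0=(0+1>=1)=1 G1=NOT G0=NOT 1=0 G2=G1&G3=0&1=0 G3=NOT G2=NOT 1=0 -> 1000
Step 5: G0=(0+1>=1)=1 G1=NOT G0=NOT 1=0 G2=G1&G3=0&0=0 G3=NOT G2=NOT 0=1 -> 1001
Step 6: G0=(0+1>=1)=1 G1=NOT G0=NOT 1=0 G2=G1&G3=0&1=0 G3=NOT G2=NOT 0=1 -> 1001

1001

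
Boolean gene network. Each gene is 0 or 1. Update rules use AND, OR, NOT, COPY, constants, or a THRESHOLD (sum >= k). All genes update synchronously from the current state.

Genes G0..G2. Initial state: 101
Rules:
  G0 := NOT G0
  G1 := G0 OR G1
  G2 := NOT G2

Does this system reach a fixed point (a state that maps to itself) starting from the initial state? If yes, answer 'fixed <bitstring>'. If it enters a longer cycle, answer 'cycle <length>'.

Answer: cycle 2

Derivation:
Step 0: 101
Step 1: G0=NOT G0=NOT 1=0 G1=G0|G1=1|0=1 G2=NOT G2=NOT 1=0 -> 010
Step 2: G0=NOT G0=NOT 0=1 G1=G0|G1=0|1=1 G2=NOT G2=NOT 0=1 -> 111
Step 3: G0=NOT G0=NOT 1=0 G1=G0|G1=1|1=1 G2=NOT G2=NOT 1=0 -> 010
Cycle of length 2 starting at step 1 -> no fixed point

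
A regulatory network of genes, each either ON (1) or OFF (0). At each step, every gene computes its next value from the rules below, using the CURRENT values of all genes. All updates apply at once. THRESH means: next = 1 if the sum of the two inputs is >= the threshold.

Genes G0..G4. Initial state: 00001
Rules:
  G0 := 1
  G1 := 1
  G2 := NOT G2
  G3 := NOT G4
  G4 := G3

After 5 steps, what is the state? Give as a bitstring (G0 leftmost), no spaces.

Step 1: G0=1(const) G1=1(const) G2=NOT G2=NOT 0=1 G3=NOT G4=NOT 1=0 G4=G3=0 -> 11100
Step 2: G0=1(const) G1=1(const) G2=NOT G2=NOT 1=0 G3=NOT G4=NOT 0=1 G4=G3=0 -> 11010
Step 3: G0=1(const) G1=1(const) G2=NOT G2=NOT 0=1 G3=NOT G4=NOT 0=1 G4=G3=1 -> 11111
Step 4: G0=1(const) G1=1(const) G2=NOT G2=NOT 1=0 G3=NOT G4=NOT 1=0 G4=G3=1 -> 11001
Step 5: G0=1(const) G1=1(const) G2=NOT G2=NOT 0=1 G3=NOT G4=NOT 1=0 G4=G3=0 -> 11100

11100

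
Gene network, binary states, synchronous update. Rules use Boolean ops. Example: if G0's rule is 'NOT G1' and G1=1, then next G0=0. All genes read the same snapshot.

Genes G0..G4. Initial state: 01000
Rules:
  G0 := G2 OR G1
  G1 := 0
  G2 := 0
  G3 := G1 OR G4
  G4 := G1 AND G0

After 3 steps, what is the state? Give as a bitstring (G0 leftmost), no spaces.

Step 1: G0=G2|G1=0|1=1 G1=0(const) G2=0(const) G3=G1|G4=1|0=1 G4=G1&G0=1&0=0 -> 10010
Step 2: G0=G2|G1=0|0=0 G1=0(const) G2=0(const) G3=G1|G4=0|0=0 G4=G1&G0=0&1=0 -> 00000
Step 3: G0=G2|G1=0|0=0 G1=0(const) G2=0(const) G3=G1|G4=0|0=0 G4=G1&G0=0&0=0 -> 00000

00000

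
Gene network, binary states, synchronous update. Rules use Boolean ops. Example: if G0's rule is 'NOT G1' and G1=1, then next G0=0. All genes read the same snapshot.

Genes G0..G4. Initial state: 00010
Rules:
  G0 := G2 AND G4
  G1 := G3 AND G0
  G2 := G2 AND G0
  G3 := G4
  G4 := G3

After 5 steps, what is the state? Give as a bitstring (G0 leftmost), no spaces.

Step 1: G0=G2&G4=0&0=0 G1=G3&G0=1&0=0 G2=G2&G0=0&0=0 G3=G4=0 G4=G3=1 -> 00001
Step 2: G0=G2&G4=0&1=0 G1=G3&G0=0&0=0 G2=G2&G0=0&0=0 G3=G4=1 G4=G3=0 -> 00010
Step 3: G0=G2&G4=0&0=0 G1=G3&G0=1&0=0 G2=G2&G0=0&0=0 G3=G4=0 G4=G3=1 -> 00001
Step 4: G0=G2&G4=0&1=0 G1=G3&G0=0&0=0 G2=G2&G0=0&0=0 G3=G4=1 G4=G3=0 -> 00010
Step 5: G0=G2&G4=0&0=0 G1=G3&G0=1&0=0 G2=G2&G0=0&0=0 G3=G4=0 G4=G3=1 -> 00001

00001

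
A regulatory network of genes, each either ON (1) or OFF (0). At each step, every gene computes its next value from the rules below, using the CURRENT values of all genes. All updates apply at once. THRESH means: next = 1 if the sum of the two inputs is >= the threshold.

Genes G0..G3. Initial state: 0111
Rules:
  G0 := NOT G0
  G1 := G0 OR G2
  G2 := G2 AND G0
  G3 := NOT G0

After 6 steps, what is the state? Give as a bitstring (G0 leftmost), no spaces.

Step 1: G0=NOT G0=NOT 0=1 G1=G0|G2=0|1=1 G2=G2&G0=1&0=0 G3=NOT G0=NOT 0=1 -> 1101
Step 2: G0=NOT G0=NOT 1=0 G1=G0|G2=1|0=1 G2=G2&G0=0&1=0 G3=NOT G0=NOT 1=0 -> 0100
Step 3: G0=NOT G0=NOT 0=1 G1=G0|G2=0|0=0 G2=G2&G0=0&0=0 G3=NOT G0=NOT 0=1 -> 1001
Step 4: G0=NOT G0=NOT 1=0 G1=G0|G2=1|0=1 G2=G2&G0=0&1=0 G3=NOT G0=NOT 1=0 -> 0100
Step 5: G0=NOT G0=NOT 0=1 G1=G0|G2=0|0=0 G2=G2&G0=0&0=0 G3=NOT G0=NOT 0=1 -> 1001
Step 6: G0=NOT G0=NOT 1=0 G1=G0|G2=1|0=1 G2=G2&G0=0&1=0 G3=NOT G0=NOT 1=0 -> 0100

0100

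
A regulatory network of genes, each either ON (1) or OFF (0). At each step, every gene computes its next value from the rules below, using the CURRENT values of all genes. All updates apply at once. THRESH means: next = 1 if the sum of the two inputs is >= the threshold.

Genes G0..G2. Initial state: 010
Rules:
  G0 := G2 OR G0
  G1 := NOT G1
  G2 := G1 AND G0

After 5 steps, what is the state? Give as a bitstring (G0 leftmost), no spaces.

Step 1: G0=G2|G0=0|0=0 G1=NOT G1=NOT 1=0 G2=G1&G0=1&0=0 -> 000
Step 2: G0=G2|G0=0|0=0 G1=NOT G1=NOT 0=1 G2=G1&G0=0&0=0 -> 010
Step 3: G0=G2|G0=0|0=0 G1=NOT G1=NOT 1=0 G2=G1&G0=1&0=0 -> 000
Step 4: G0=G2|G0=0|0=0 G1=NOT G1=NOT 0=1 G2=G1&G0=0&0=0 -> 010
Step 5: G0=G2|G0=0|0=0 G1=NOT G1=NOT 1=0 G2=G1&G0=1&0=0 -> 000

000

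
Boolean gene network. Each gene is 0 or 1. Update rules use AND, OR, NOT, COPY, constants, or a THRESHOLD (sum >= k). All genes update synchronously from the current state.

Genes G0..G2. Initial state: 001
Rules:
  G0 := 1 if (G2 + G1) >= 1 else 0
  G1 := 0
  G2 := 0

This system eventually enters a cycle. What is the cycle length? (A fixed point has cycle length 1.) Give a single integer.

Answer: 1

Derivation:
Step 0: 001
Step 1: G0=(1+0>=1)=1 G1=0(const) G2=0(const) -> 100
Step 2: G0=(0+0>=1)=0 G1=0(const) G2=0(const) -> 000
Step 3: G0=(0+0>=1)=0 G1=0(const) G2=0(const) -> 000
State from step 3 equals state from step 2 -> cycle length 1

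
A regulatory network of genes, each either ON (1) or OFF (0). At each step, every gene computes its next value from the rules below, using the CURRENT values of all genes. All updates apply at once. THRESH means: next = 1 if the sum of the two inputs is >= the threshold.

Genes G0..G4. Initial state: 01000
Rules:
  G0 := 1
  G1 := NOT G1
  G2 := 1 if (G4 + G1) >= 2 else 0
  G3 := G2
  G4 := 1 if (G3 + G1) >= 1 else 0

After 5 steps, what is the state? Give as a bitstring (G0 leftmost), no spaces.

Step 1: G0=1(const) G1=NOT G1=NOT 1=0 G2=(0+1>=2)=0 G3=G2=0 G4=(0+1>=1)=1 -> 10001
Step 2: G0=1(const) G1=NOT G1=NOT 0=1 G2=(1+0>=2)=0 G3=G2=0 G4=(0+0>=1)=0 -> 11000
Step 3: G0=1(const) G1=NOT G1=NOT 1=0 G2=(0+1>=2)=0 G3=G2=0 G4=(0+1>=1)=1 -> 10001
Step 4: G0=1(const) G1=NOT G1=NOT 0=1 G2=(1+0>=2)=0 G3=G2=0 G4=(0+0>=1)=0 -> 11000
Step 5: G0=1(const) G1=NOT G1=NOT 1=0 G2=(0+1>=2)=0 G3=G2=0 G4=(0+1>=1)=1 -> 10001

10001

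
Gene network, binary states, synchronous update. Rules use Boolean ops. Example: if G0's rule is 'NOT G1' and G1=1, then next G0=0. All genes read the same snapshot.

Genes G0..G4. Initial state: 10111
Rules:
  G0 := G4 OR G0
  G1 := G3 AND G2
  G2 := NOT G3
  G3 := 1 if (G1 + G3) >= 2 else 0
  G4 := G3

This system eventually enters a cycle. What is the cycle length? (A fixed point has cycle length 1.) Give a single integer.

Answer: 1

Derivation:
Step 0: 10111
Step 1: G0=G4|G0=1|1=1 G1=G3&G2=1&1=1 G2=NOT G3=NOT 1=0 G3=(0+1>=2)=0 G4=G3=1 -> 11001
Step 2: G0=G4|G0=1|1=1 G1=G3&G2=0&0=0 G2=NOT G3=NOT 0=1 G3=(1+0>=2)=0 G4=G3=0 -> 10100
Step 3: G0=G4|G0=0|1=1 G1=G3&G2=0&1=0 G2=NOT G3=NOT 0=1 G3=(0+0>=2)=0 G4=G3=0 -> 10100
State from step 3 equals state from step 2 -> cycle length 1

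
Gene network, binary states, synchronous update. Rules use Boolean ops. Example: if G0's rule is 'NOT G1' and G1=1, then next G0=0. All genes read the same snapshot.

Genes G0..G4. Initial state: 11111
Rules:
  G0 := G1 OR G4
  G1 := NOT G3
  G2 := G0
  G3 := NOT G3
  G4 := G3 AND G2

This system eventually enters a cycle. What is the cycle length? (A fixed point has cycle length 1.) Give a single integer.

Answer: 2

Derivation:
Step 0: 11111
Step 1: G0=G1|G4=1|1=1 G1=NOT G3=NOT 1=0 G2=G0=1 G3=NOT G3=NOT 1=0 G4=G3&G2=1&1=1 -> 10101
Step 2: G0=G1|G4=0|1=1 G1=NOT G3=NOT 0=1 G2=G0=1 G3=NOT G3=NOT 0=1 G4=G3&G2=0&1=0 -> 11110
Step 3: G0=G1|G4=1|0=1 G1=NOT G3=NOT 1=0 G2=G0=1 G3=NOT G3=NOT 1=0 G4=G3&G2=1&1=1 -> 10101
State from step 3 equals state from step 1 -> cycle length 2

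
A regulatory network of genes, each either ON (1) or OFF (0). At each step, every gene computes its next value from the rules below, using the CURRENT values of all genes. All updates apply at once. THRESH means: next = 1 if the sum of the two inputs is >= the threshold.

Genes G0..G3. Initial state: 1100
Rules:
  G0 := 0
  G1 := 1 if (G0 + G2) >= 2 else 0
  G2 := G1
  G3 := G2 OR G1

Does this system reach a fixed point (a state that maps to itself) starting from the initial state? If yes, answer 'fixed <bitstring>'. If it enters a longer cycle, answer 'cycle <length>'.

Answer: fixed 0000

Derivation:
Step 0: 1100
Step 1: G0=0(const) G1=(1+0>=2)=0 G2=G1=1 G3=G2|G1=0|1=1 -> 0011
Step 2: G0=0(const) G1=(0+1>=2)=0 G2=G1=0 G3=G2|G1=1|0=1 -> 0001
Step 3: G0=0(const) G1=(0+0>=2)=0 G2=G1=0 G3=G2|G1=0|0=0 -> 0000
Step 4: G0=0(const) G1=(0+0>=2)=0 G2=G1=0 G3=G2|G1=0|0=0 -> 0000
Fixed point reached at step 3: 0000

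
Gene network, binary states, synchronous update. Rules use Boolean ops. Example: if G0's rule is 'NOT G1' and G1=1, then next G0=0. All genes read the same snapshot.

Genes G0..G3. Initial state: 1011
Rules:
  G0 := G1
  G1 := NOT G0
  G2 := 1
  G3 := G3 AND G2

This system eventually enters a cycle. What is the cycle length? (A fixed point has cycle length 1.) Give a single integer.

Step 0: 1011
Step 1: G0=G1=0 G1=NOT G0=NOT 1=0 G2=1(const) G3=G3&G2=1&1=1 -> 0011
Step 2: G0=G1=0 G1=NOT G0=NOT 0=1 G2=1(const) G3=G3&G2=1&1=1 -> 0111
Step 3: G0=G1=1 G1=NOT G0=NOT 0=1 G2=1(const) G3=G3&G2=1&1=1 -> 1111
Step 4: G0=G1=1 G1=NOT G0=NOT 1=0 G2=1(const) G3=G3&G2=1&1=1 -> 1011
State from step 4 equals state from step 0 -> cycle length 4

Answer: 4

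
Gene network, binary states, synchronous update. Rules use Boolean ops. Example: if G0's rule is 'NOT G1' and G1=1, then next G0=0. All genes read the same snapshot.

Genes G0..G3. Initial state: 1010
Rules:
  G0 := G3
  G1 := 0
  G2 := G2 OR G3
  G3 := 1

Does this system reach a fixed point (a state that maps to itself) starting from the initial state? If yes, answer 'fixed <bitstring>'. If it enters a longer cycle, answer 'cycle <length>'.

Answer: fixed 1011

Derivation:
Step 0: 1010
Step 1: G0=G3=0 G1=0(const) G2=G2|G3=1|0=1 G3=1(const) -> 0011
Step 2: G0=G3=1 G1=0(const) G2=G2|G3=1|1=1 G3=1(const) -> 1011
Step 3: G0=G3=1 G1=0(const) G2=G2|G3=1|1=1 G3=1(const) -> 1011
Fixed point reached at step 2: 1011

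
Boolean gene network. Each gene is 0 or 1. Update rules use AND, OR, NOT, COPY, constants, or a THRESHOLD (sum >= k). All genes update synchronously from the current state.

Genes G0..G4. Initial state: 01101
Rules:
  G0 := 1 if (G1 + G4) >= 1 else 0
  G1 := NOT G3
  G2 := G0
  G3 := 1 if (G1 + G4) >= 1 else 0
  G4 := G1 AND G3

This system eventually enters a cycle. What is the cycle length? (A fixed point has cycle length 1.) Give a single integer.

Answer: 5

Derivation:
Step 0: 01101
Step 1: G0=(1+1>=1)=1 G1=NOT G3=NOT 0=1 G2=G0=0 G3=(1+1>=1)=1 G4=G1&G3=1&0=0 -> 11010
Step 2: G0=(1+0>=1)=1 G1=NOT G3=NOT 1=0 G2=G0=1 G3=(1+0>=1)=1 G4=G1&G3=1&1=1 -> 10111
Step 3: G0=(0+1>=1)=1 G1=NOT G3=NOT 1=0 G2=G0=1 G3=(0+1>=1)=1 G4=G1&G3=0&1=0 -> 10110
Step 4: G0=(0+0>=1)=0 G1=NOT G3=NOT 1=0 G2=G0=1 G3=(0+0>=1)=0 G4=G1&G3=0&1=0 -> 00100
Step 5: G0=(0+0>=1)=0 G1=NOT G3=NOT 0=1 G2=G0=0 G3=(0+0>=1)=0 G4=G1&G3=0&0=0 -> 01000
Step 6: G0=(1+0>=1)=1 G1=NOT G3=NOT 0=1 G2=G0=0 G3=(1+0>=1)=1 G4=G1&G3=1&0=0 -> 11010
State from step 6 equals state from step 1 -> cycle length 5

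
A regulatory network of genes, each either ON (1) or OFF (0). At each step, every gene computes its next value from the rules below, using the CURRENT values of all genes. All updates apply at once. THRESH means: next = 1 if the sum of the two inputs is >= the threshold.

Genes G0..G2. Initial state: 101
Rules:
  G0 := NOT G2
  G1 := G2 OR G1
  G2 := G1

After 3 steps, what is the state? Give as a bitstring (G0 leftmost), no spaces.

Step 1: G0=NOT G2=NOT 1=0 G1=G2|G1=1|0=1 G2=G1=0 -> 010
Step 2: G0=NOT G2=NOT 0=1 G1=G2|G1=0|1=1 G2=G1=1 -> 111
Step 3: G0=NOT G2=NOT 1=0 G1=G2|G1=1|1=1 G2=G1=1 -> 011

011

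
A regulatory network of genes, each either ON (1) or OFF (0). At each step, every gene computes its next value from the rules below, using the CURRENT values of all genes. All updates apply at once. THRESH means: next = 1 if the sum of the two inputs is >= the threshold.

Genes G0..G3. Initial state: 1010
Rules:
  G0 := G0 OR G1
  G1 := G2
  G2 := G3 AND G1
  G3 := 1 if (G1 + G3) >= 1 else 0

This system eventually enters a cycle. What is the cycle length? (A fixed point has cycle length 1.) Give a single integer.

Step 0: 1010
Step 1: G0=G0|G1=1|0=1 G1=G2=1 G2=G3&G1=0&0=0 G3=(0+0>=1)=0 -> 1100
Step 2: G0=G0|G1=1|1=1 G1=G2=0 G2=G3&G1=0&1=0 G3=(1+0>=1)=1 -> 1001
Step 3: G0=G0|G1=1|0=1 G1=G2=0 G2=G3&G1=1&0=0 G3=(0+1>=1)=1 -> 1001
State from step 3 equals state from step 2 -> cycle length 1

Answer: 1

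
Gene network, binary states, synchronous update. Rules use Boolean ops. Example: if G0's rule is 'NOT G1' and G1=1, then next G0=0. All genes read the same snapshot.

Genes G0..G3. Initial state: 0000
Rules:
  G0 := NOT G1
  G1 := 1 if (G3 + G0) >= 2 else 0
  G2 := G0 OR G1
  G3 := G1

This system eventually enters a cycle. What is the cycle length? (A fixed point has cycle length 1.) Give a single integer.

Answer: 1

Derivation:
Step 0: 0000
Step 1: G0=NOT G1=NOT 0=1 G1=(0+0>=2)=0 G2=G0|G1=0|0=0 G3=G1=0 -> 1000
Step 2: G0=NOT G1=NOT 0=1 G1=(0+1>=2)=0 G2=G0|G1=1|0=1 G3=G1=0 -> 1010
Step 3: G0=NOT G1=NOT 0=1 G1=(0+1>=2)=0 G2=G0|G1=1|0=1 G3=G1=0 -> 1010
State from step 3 equals state from step 2 -> cycle length 1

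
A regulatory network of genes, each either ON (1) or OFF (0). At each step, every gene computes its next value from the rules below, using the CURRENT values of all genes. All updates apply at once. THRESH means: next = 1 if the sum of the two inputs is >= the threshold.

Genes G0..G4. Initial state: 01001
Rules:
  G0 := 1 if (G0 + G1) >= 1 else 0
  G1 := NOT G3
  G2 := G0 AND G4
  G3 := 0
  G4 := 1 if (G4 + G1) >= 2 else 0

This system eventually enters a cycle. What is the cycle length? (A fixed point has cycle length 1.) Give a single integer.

Step 0: 01001
Step 1: G0=(0+1>=1)=1 G1=NOT G3=NOT 0=1 G2=G0&G4=0&1=0 G3=0(const) G4=(1+1>=2)=1 -> 11001
Step 2: G0=(1+1>=1)=1 G1=NOT G3=NOT 0=1 G2=G0&G4=1&1=1 G3=0(const) G4=(1+1>=2)=1 -> 11101
Step 3: G0=(1+1>=1)=1 G1=NOT G3=NOT 0=1 G2=G0&G4=1&1=1 G3=0(const) G4=(1+1>=2)=1 -> 11101
State from step 3 equals state from step 2 -> cycle length 1

Answer: 1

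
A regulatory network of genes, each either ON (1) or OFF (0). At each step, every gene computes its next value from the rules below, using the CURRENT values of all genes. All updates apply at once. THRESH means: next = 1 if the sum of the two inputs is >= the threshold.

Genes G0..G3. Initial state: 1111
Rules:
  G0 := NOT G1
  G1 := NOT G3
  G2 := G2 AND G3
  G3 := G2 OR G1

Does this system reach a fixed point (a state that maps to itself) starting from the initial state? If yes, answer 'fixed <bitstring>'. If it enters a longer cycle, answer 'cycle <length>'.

Answer: fixed 1011

Derivation:
Step 0: 1111
Step 1: G0=NOT G1=NOT 1=0 G1=NOT G3=NOT 1=0 G2=G2&G3=1&1=1 G3=G2|G1=1|1=1 -> 0011
Step 2: G0=NOT G1=NOT 0=1 G1=NOT G3=NOT 1=0 G2=G2&G3=1&1=1 G3=G2|G1=1|0=1 -> 1011
Step 3: G0=NOT G1=NOT 0=1 G1=NOT G3=NOT 1=0 G2=G2&G3=1&1=1 G3=G2|G1=1|0=1 -> 1011
Fixed point reached at step 2: 1011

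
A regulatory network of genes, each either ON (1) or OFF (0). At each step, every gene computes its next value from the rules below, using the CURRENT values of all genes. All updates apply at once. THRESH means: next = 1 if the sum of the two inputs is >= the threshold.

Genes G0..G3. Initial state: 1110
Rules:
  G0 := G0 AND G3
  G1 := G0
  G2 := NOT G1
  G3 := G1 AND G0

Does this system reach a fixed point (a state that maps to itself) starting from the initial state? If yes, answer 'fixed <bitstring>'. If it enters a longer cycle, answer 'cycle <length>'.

Answer: fixed 0010

Derivation:
Step 0: 1110
Step 1: G0=G0&G3=1&0=0 G1=G0=1 G2=NOT G1=NOT 1=0 G3=G1&G0=1&1=1 -> 0101
Step 2: G0=G0&G3=0&1=0 G1=G0=0 G2=NOT G1=NOT 1=0 G3=G1&G0=1&0=0 -> 0000
Step 3: G0=G0&G3=0&0=0 G1=G0=0 G2=NOT G1=NOT 0=1 G3=G1&G0=0&0=0 -> 0010
Step 4: G0=G0&G3=0&0=0 G1=G0=0 G2=NOT G1=NOT 0=1 G3=G1&G0=0&0=0 -> 0010
Fixed point reached at step 3: 0010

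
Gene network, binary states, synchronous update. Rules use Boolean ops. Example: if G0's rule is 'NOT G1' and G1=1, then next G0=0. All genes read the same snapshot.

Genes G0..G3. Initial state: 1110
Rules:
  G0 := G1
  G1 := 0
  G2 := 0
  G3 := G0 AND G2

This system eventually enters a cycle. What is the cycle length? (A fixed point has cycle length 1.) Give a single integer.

Answer: 1

Derivation:
Step 0: 1110
Step 1: G0=G1=1 G1=0(const) G2=0(const) G3=G0&G2=1&1=1 -> 1001
Step 2: G0=G1=0 G1=0(const) G2=0(const) G3=G0&G2=1&0=0 -> 0000
Step 3: G0=G1=0 G1=0(const) G2=0(const) G3=G0&G2=0&0=0 -> 0000
State from step 3 equals state from step 2 -> cycle length 1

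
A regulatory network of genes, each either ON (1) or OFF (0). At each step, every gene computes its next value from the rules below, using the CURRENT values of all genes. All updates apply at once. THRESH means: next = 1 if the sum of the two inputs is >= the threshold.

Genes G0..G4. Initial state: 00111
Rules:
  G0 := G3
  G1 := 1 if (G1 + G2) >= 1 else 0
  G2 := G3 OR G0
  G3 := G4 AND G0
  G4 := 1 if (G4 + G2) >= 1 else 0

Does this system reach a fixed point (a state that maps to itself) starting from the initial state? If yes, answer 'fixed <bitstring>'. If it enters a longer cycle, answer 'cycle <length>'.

Step 0: 00111
Step 1: G0=G3=1 G1=(0+1>=1)=1 G2=G3|G0=1|0=1 G3=G4&G0=1&0=0 G4=(1+1>=1)=1 -> 11101
Step 2: G0=G3=0 G1=(1+1>=1)=1 G2=G3|G0=0|1=1 G3=G4&G0=1&1=1 G4=(1+1>=1)=1 -> 01111
Step 3: G0=G3=1 G1=(1+1>=1)=1 G2=G3|G0=1|0=1 G3=G4&G0=1&0=0 G4=(1+1>=1)=1 -> 11101
Cycle of length 2 starting at step 1 -> no fixed point

Answer: cycle 2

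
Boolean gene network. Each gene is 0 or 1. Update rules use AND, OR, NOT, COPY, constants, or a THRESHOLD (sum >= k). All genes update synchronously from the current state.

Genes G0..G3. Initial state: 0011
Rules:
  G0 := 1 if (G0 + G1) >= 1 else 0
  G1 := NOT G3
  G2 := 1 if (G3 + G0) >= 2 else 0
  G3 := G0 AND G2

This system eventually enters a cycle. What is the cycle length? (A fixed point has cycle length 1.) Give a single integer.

Answer: 1

Derivation:
Step 0: 0011
Step 1: G0=(0+0>=1)=0 G1=NOT G3=NOT 1=0 G2=(1+0>=2)=0 G3=G0&G2=0&1=0 -> 0000
Step 2: G0=(0+0>=1)=0 G1=NOT G3=NOT 0=1 G2=(0+0>=2)=0 G3=G0&G2=0&0=0 -> 0100
Step 3: G0=(0+1>=1)=1 G1=NOT G3=NOT 0=1 G2=(0+0>=2)=0 G3=G0&G2=0&0=0 -> 1100
Step 4: G0=(1+1>=1)=1 G1=NOT G3=NOT 0=1 G2=(0+1>=2)=0 G3=G0&G2=1&0=0 -> 1100
State from step 4 equals state from step 3 -> cycle length 1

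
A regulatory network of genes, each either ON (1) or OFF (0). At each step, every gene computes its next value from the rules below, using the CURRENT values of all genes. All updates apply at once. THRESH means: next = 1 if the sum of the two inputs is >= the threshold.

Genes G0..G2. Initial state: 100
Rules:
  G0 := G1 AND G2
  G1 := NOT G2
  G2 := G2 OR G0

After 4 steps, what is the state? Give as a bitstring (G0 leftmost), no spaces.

Step 1: G0=G1&G2=0&0=0 G1=NOT G2=NOT 0=1 G2=G2|G0=0|1=1 -> 011
Step 2: G0=G1&G2=1&1=1 G1=NOT G2=NOT 1=0 G2=G2|G0=1|0=1 -> 101
Step 3: G0=G1&G2=0&1=0 G1=NOT G2=NOT 1=0 G2=G2|G0=1|1=1 -> 001
Step 4: G0=G1&G2=0&1=0 G1=NOT G2=NOT 1=0 G2=G2|G0=1|0=1 -> 001

001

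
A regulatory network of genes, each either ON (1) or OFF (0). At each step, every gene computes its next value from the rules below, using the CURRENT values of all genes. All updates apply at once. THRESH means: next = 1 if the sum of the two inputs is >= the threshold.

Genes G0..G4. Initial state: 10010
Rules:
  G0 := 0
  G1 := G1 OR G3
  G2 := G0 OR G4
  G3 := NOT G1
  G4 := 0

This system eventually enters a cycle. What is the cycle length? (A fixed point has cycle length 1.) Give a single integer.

Step 0: 10010
Step 1: G0=0(const) G1=G1|G3=0|1=1 G2=G0|G4=1|0=1 G3=NOT G1=NOT 0=1 G4=0(const) -> 01110
Step 2: G0=0(const) G1=G1|G3=1|1=1 G2=G0|G4=0|0=0 G3=NOT G1=NOT 1=0 G4=0(const) -> 01000
Step 3: G0=0(const) G1=G1|G3=1|0=1 G2=G0|G4=0|0=0 G3=NOT G1=NOT 1=0 G4=0(const) -> 01000
State from step 3 equals state from step 2 -> cycle length 1

Answer: 1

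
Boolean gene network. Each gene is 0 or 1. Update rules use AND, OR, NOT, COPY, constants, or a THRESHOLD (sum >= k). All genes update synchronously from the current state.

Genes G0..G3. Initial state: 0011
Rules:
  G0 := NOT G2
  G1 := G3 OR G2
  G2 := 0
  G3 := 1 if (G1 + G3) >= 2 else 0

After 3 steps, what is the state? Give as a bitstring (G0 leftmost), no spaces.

Step 1: G0=NOT G2=NOT 1=0 G1=G3|G2=1|1=1 G2=0(const) G3=(0+1>=2)=0 -> 0100
Step 2: G0=NOT G2=NOT 0=1 G1=G3|G2=0|0=0 G2=0(const) G3=(1+0>=2)=0 -> 1000
Step 3: G0=NOT G2=NOT 0=1 G1=G3|G2=0|0=0 G2=0(const) G3=(0+0>=2)=0 -> 1000

1000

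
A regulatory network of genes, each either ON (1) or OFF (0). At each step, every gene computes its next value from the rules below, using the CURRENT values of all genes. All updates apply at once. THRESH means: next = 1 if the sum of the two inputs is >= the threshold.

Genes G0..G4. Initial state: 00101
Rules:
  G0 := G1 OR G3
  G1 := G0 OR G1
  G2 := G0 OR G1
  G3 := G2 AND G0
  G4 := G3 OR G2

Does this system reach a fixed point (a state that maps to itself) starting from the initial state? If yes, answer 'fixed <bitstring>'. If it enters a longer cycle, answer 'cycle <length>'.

Step 0: 00101
Step 1: G0=G1|G3=0|0=0 G1=G0|G1=0|0=0 G2=G0|G1=0|0=0 G3=G2&G0=1&0=0 G4=G3|G2=0|1=1 -> 00001
Step 2: G0=G1|G3=0|0=0 G1=G0|G1=0|0=0 G2=G0|G1=0|0=0 G3=G2&G0=0&0=0 G4=G3|G2=0|0=0 -> 00000
Step 3: G0=G1|G3=0|0=0 G1=G0|G1=0|0=0 G2=G0|G1=0|0=0 G3=G2&G0=0&0=0 G4=G3|G2=0|0=0 -> 00000
Fixed point reached at step 2: 00000

Answer: fixed 00000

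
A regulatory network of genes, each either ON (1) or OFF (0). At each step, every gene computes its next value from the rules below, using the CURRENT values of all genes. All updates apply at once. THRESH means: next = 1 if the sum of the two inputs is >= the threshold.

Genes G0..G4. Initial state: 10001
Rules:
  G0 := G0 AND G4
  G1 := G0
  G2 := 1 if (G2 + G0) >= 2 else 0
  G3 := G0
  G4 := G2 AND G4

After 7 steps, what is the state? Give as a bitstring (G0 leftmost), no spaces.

Step 1: G0=G0&G4=1&1=1 G1=G0=1 G2=(0+1>=2)=0 G3=G0=1 G4=G2&G4=0&1=0 -> 11010
Step 2: G0=G0&G4=1&0=0 G1=G0=1 G2=(0+1>=2)=0 G3=G0=1 G4=G2&G4=0&0=0 -> 01010
Step 3: G0=G0&G4=0&0=0 G1=G0=0 G2=(0+0>=2)=0 G3=G0=0 G4=G2&G4=0&0=0 -> 00000
Step 4: G0=G0&G4=0&0=0 G1=G0=0 G2=(0+0>=2)=0 G3=G0=0 G4=G2&G4=0&0=0 -> 00000
Step 5: G0=G0&G4=0&0=0 G1=G0=0 G2=(0+0>=2)=0 G3=G0=0 G4=G2&G4=0&0=0 -> 00000
Step 6: G0=G0&G4=0&0=0 G1=G0=0 G2=(0+0>=2)=0 G3=G0=0 G4=G2&G4=0&0=0 -> 00000
Step 7: G0=G0&G4=0&0=0 G1=G0=0 G2=(0+0>=2)=0 G3=G0=0 G4=G2&G4=0&0=0 -> 00000

00000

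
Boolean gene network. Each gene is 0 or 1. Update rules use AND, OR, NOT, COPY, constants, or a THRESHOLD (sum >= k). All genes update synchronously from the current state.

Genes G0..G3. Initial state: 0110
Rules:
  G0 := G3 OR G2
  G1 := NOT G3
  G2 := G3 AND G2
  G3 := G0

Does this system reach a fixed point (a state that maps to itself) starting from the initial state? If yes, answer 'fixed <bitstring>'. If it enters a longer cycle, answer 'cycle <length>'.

Step 0: 0110
Step 1: G0=G3|G2=0|1=1 G1=NOT G3=NOT 0=1 G2=G3&G2=0&1=0 G3=G0=0 -> 1100
Step 2: G0=G3|G2=0|0=0 G1=NOT G3=NOT 0=1 G2=G3&G2=0&0=0 G3=G0=1 -> 0101
Step 3: G0=G3|G2=1|0=1 G1=NOT G3=NOT 1=0 G2=G3&G2=1&0=0 G3=G0=0 -> 1000
Step 4: G0=G3|G2=0|0=0 G1=NOT G3=NOT 0=1 G2=G3&G2=0&0=0 G3=G0=1 -> 0101
Cycle of length 2 starting at step 2 -> no fixed point

Answer: cycle 2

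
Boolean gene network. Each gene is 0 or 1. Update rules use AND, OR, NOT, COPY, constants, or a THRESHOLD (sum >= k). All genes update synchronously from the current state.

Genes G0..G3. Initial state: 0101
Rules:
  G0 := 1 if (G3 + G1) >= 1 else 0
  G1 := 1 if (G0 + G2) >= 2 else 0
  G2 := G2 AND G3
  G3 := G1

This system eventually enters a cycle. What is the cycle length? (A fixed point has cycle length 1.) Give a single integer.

Step 0: 0101
Step 1: G0=(1+1>=1)=1 G1=(0+0>=2)=0 G2=G2&G3=0&1=0 G3=G1=1 -> 1001
Step 2: G0=(1+0>=1)=1 G1=(1+0>=2)=0 G2=G2&G3=0&1=0 G3=G1=0 -> 1000
Step 3: G0=(0+0>=1)=0 G1=(1+0>=2)=0 G2=G2&G3=0&0=0 G3=G1=0 -> 0000
Step 4: G0=(0+0>=1)=0 G1=(0+0>=2)=0 G2=G2&G3=0&0=0 G3=G1=0 -> 0000
State from step 4 equals state from step 3 -> cycle length 1

Answer: 1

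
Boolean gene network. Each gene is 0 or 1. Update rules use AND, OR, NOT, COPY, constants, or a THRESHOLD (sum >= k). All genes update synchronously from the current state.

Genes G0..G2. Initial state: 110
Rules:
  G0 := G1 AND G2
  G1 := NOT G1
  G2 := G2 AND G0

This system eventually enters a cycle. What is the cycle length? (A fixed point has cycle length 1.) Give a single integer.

Answer: 2

Derivation:
Step 0: 110
Step 1: G0=G1&G2=1&0=0 G1=NOT G1=NOT 1=0 G2=G2&G0=0&1=0 -> 000
Step 2: G0=G1&G2=0&0=0 G1=NOT G1=NOT 0=1 G2=G2&G0=0&0=0 -> 010
Step 3: G0=G1&G2=1&0=0 G1=NOT G1=NOT 1=0 G2=G2&G0=0&0=0 -> 000
State from step 3 equals state from step 1 -> cycle length 2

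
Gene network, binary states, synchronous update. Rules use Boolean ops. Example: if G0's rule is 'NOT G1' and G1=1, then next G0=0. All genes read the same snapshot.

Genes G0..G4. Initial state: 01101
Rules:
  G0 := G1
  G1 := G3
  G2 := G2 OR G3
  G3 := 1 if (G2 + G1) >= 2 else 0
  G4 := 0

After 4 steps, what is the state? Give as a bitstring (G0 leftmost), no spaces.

Step 1: G0=G1=1 G1=G3=0 G2=G2|G3=1|0=1 G3=(1+1>=2)=1 G4=0(const) -> 10110
Step 2: G0=G1=0 G1=G3=1 G2=G2|G3=1|1=1 G3=(1+0>=2)=0 G4=0(const) -> 01100
Step 3: G0=G1=1 G1=G3=0 G2=G2|G3=1|0=1 G3=(1+1>=2)=1 G4=0(const) -> 10110
Step 4: G0=G1=0 G1=G3=1 G2=G2|G3=1|1=1 G3=(1+0>=2)=0 G4=0(const) -> 01100

01100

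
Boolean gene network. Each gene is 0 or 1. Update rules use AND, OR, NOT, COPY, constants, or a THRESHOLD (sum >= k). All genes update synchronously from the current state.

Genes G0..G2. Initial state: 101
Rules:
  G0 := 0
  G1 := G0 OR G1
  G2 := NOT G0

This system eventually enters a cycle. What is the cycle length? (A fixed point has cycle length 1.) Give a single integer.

Step 0: 101
Step 1: G0=0(const) G1=G0|G1=1|0=1 G2=NOT G0=NOT 1=0 -> 010
Step 2: G0=0(const) G1=G0|G1=0|1=1 G2=NOT G0=NOT 0=1 -> 011
Step 3: G0=0(const) G1=G0|G1=0|1=1 G2=NOT G0=NOT 0=1 -> 011
State from step 3 equals state from step 2 -> cycle length 1

Answer: 1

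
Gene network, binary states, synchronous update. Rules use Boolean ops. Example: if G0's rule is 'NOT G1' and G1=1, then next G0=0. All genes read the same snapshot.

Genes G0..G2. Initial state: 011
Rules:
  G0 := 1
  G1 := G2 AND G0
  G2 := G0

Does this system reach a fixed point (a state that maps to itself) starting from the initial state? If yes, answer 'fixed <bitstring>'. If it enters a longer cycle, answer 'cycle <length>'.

Answer: fixed 111

Derivation:
Step 0: 011
Step 1: G0=1(const) G1=G2&G0=1&0=0 G2=G0=0 -> 100
Step 2: G0=1(const) G1=G2&G0=0&1=0 G2=G0=1 -> 101
Step 3: G0=1(const) G1=G2&G0=1&1=1 G2=G0=1 -> 111
Step 4: G0=1(const) G1=G2&G0=1&1=1 G2=G0=1 -> 111
Fixed point reached at step 3: 111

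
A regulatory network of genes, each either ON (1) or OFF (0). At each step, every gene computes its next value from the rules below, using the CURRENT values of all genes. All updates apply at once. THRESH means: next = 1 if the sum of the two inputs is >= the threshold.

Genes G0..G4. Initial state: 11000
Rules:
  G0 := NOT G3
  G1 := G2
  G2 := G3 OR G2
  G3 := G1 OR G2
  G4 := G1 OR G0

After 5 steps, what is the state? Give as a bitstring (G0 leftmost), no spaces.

Step 1: G0=NOT G3=NOT 0=1 G1=G2=0 G2=G3|G2=0|0=0 G3=G1|G2=1|0=1 G4=G1|G0=1|1=1 -> 10011
Step 2: G0=NOT G3=NOT 1=0 G1=G2=0 G2=G3|G2=1|0=1 G3=G1|G2=0|0=0 G4=G1|G0=0|1=1 -> 00101
Step 3: G0=NOT G3=NOT 0=1 G1=G2=1 G2=G3|G2=0|1=1 G3=G1|G2=0|1=1 G4=G1|G0=0|0=0 -> 11110
Step 4: G0=NOT G3=NOT 1=0 G1=G2=1 G2=G3|G2=1|1=1 G3=G1|G2=1|1=1 G4=G1|G0=1|1=1 -> 01111
Step 5: G0=NOT G3=NOT 1=0 G1=G2=1 G2=G3|G2=1|1=1 G3=G1|G2=1|1=1 G4=G1|G0=1|0=1 -> 01111

01111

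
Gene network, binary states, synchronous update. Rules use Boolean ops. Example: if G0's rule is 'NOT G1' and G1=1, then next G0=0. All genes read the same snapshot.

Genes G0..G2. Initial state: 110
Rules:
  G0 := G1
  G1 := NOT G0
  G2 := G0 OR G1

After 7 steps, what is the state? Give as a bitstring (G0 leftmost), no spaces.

Step 1: G0=G1=1 G1=NOT G0=NOT 1=0 G2=G0|G1=1|1=1 -> 101
Step 2: G0=G1=0 G1=NOT G0=NOT 1=0 G2=G0|G1=1|0=1 -> 001
Step 3: G0=G1=0 G1=NOT G0=NOT 0=1 G2=G0|G1=0|0=0 -> 010
Step 4: G0=G1=1 G1=NOT G0=NOT 0=1 G2=G0|G1=0|1=1 -> 111
Step 5: G0=G1=1 G1=NOT G0=NOT 1=0 G2=G0|G1=1|1=1 -> 101
Step 6: G0=G1=0 G1=NOT G0=NOT 1=0 G2=G0|G1=1|0=1 -> 001
Step 7: G0=G1=0 G1=NOT G0=NOT 0=1 G2=G0|G1=0|0=0 -> 010

010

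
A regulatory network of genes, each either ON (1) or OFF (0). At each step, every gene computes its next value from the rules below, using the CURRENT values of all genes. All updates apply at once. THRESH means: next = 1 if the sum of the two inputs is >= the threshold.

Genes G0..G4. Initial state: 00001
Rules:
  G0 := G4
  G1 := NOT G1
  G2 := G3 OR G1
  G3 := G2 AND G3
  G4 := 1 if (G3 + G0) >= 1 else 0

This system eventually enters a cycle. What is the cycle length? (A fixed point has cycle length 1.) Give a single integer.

Step 0: 00001
Step 1: G0=G4=1 G1=NOT G1=NOT 0=1 G2=G3|G1=0|0=0 G3=G2&G3=0&0=0 G4=(0+0>=1)=0 -> 11000
Step 2: G0=G4=0 G1=NOT G1=NOT 1=0 G2=G3|G1=0|1=1 G3=G2&G3=0&0=0 G4=(0+1>=1)=1 -> 00101
Step 3: G0=G4=1 G1=NOT G1=NOT 0=1 G2=G3|G1=0|0=0 G3=G2&G3=1&0=0 G4=(0+0>=1)=0 -> 11000
State from step 3 equals state from step 1 -> cycle length 2

Answer: 2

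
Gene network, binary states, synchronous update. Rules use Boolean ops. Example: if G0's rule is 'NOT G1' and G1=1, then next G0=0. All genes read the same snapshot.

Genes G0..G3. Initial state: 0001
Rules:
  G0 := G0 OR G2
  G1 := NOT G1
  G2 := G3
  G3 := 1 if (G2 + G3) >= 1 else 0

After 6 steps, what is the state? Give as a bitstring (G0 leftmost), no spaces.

Step 1: G0=G0|G2=0|0=0 G1=NOT G1=NOT 0=1 G2=G3=1 G3=(0+1>=1)=1 -> 0111
Step 2: G0=G0|G2=0|1=1 G1=NOT G1=NOT 1=0 G2=G3=1 G3=(1+1>=1)=1 -> 1011
Step 3: G0=G0|G2=1|1=1 G1=NOT G1=NOT 0=1 G2=G3=1 G3=(1+1>=1)=1 -> 1111
Step 4: G0=G0|G2=1|1=1 G1=NOT G1=NOT 1=0 G2=G3=1 G3=(1+1>=1)=1 -> 1011
Step 5: G0=G0|G2=1|1=1 G1=NOT G1=NOT 0=1 G2=G3=1 G3=(1+1>=1)=1 -> 1111
Step 6: G0=G0|G2=1|1=1 G1=NOT G1=NOT 1=0 G2=G3=1 G3=(1+1>=1)=1 -> 1011

1011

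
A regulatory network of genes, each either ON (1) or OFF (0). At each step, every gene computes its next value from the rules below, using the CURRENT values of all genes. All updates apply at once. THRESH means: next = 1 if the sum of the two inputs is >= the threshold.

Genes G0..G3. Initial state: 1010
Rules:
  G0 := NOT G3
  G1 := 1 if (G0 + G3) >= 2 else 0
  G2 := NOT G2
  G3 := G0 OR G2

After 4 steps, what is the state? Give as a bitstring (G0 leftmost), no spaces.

Step 1: G0=NOT G3=NOT 0=1 G1=(1+0>=2)=0 G2=NOT G2=NOT 1=0 G3=G0|G2=1|1=1 -> 1001
Step 2: G0=NOT G3=NOT 1=0 G1=(1+1>=2)=1 G2=NOT G2=NOT 0=1 G3=G0|G2=1|0=1 -> 0111
Step 3: G0=NOT G3=NOT 1=0 G1=(0+1>=2)=0 G2=NOT G2=NOT 1=0 G3=G0|G2=0|1=1 -> 0001
Step 4: G0=NOT G3=NOT 1=0 G1=(0+1>=2)=0 G2=NOT G2=NOT 0=1 G3=G0|G2=0|0=0 -> 0010

0010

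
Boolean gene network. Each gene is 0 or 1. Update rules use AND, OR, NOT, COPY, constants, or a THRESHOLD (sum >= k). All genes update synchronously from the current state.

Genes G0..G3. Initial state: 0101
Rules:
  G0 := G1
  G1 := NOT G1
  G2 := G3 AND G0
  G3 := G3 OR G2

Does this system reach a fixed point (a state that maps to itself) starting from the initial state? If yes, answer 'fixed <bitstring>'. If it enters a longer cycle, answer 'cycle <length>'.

Step 0: 0101
Step 1: G0=G1=1 G1=NOT G1=NOT 1=0 G2=G3&G0=1&0=0 G3=G3|G2=1|0=1 -> 1001
Step 2: G0=G1=0 G1=NOT G1=NOT 0=1 G2=G3&G0=1&1=1 G3=G3|G2=1|0=1 -> 0111
Step 3: G0=G1=1 G1=NOT G1=NOT 1=0 G2=G3&G0=1&0=0 G3=G3|G2=1|1=1 -> 1001
Cycle of length 2 starting at step 1 -> no fixed point

Answer: cycle 2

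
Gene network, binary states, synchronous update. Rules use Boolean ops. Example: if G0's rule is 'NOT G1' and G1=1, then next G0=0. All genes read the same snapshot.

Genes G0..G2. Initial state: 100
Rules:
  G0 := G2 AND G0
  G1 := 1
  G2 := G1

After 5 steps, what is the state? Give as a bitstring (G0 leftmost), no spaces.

Step 1: G0=G2&G0=0&1=0 G1=1(const) G2=G1=0 -> 010
Step 2: G0=G2&G0=0&0=0 G1=1(const) G2=G1=1 -> 011
Step 3: G0=G2&G0=1&0=0 G1=1(const) G2=G1=1 -> 011
Step 4: G0=G2&G0=1&0=0 G1=1(const) G2=G1=1 -> 011
Step 5: G0=G2&G0=1&0=0 G1=1(const) G2=G1=1 -> 011

011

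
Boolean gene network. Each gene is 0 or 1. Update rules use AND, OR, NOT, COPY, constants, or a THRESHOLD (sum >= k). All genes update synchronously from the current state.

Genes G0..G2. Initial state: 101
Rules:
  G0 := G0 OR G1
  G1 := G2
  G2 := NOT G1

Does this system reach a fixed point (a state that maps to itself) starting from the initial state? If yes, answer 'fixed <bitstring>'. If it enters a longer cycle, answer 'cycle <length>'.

Answer: cycle 4

Derivation:
Step 0: 101
Step 1: G0=G0|G1=1|0=1 G1=G2=1 G2=NOT G1=NOT 0=1 -> 111
Step 2: G0=G0|G1=1|1=1 G1=G2=1 G2=NOT G1=NOT 1=0 -> 110
Step 3: G0=G0|G1=1|1=1 G1=G2=0 G2=NOT G1=NOT 1=0 -> 100
Step 4: G0=G0|G1=1|0=1 G1=G2=0 G2=NOT G1=NOT 0=1 -> 101
Cycle of length 4 starting at step 0 -> no fixed point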